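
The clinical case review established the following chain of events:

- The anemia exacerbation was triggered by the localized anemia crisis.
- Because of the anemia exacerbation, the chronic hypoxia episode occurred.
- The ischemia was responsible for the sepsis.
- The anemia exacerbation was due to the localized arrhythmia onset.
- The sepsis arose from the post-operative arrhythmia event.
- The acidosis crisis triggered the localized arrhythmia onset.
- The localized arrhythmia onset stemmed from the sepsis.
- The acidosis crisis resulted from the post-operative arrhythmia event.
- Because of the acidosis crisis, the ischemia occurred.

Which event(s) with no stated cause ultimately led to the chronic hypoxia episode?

Tracing upstream from the chronic hypoxia episode: the chronic hypoxia episode ← the anemia exacerbation ← the localized arrhythmia onset ← the acidosis crisis ← the post-operative arrhythmia event.
A separate upstream branch: the chronic hypoxia episode ← the anemia exacerbation ← the localized anemia crisis.
Each of those chain origins has no stated cause.

the localized anemia crisis, the post-operative arrhythmia event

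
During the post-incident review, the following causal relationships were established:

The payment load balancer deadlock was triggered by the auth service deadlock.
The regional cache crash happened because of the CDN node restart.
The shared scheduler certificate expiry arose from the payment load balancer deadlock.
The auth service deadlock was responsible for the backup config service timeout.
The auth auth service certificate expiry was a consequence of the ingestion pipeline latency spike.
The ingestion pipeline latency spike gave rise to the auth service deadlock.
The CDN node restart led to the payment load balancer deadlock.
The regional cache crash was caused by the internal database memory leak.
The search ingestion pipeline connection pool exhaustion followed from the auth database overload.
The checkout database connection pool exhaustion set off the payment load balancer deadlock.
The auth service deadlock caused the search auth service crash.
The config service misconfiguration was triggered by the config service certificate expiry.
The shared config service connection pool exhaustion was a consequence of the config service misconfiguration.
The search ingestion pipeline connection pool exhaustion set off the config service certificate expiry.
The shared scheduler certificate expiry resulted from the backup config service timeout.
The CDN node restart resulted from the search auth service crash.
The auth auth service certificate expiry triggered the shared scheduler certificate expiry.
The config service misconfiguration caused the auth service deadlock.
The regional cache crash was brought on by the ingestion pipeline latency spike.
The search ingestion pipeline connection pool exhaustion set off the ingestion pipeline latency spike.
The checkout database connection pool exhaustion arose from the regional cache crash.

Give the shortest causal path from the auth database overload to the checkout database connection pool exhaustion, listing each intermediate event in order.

the auth database overload → the search ingestion pipeline connection pool exhaustion
the search ingestion pipeline connection pool exhaustion → the ingestion pipeline latency spike
the ingestion pipeline latency spike → the regional cache crash
the regional cache crash → the checkout database connection pool exhaustion
Length: 4 steps.

the auth database overload → the search ingestion pipeline connection pool exhaustion → the ingestion pipeline latency spike → the regional cache crash → the checkout database connection pool exhaustion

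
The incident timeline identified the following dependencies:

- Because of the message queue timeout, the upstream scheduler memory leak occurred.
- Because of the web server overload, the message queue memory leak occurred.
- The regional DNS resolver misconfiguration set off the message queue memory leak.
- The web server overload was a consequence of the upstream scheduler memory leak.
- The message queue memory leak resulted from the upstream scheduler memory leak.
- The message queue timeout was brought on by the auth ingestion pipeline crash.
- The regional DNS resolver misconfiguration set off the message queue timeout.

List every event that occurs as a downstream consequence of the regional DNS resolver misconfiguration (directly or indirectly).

Direct effects: the message queue timeout, the message queue memory leak.
2 steps out: the upstream scheduler memory leak.
3 steps out: the web server overload.
Not reachable from it: the auth ingestion pipeline crash.

the message queue memory leak, the message queue timeout, the upstream scheduler memory leak, the web server overload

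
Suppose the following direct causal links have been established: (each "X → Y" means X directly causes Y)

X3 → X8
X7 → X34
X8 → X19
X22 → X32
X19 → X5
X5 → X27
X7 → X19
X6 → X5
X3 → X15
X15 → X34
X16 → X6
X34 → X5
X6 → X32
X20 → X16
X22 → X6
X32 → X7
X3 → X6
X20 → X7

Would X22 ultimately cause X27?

Yes

There is a causal chain: X22 → X6 → X5 → X27.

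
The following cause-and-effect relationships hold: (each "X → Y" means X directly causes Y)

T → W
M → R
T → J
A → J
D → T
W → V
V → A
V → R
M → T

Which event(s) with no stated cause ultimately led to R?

Tracing upstream from R: R ← V ← W ← T ← D.
A separate upstream branch: R ← M.
Each of those chain origins has no stated cause.

D, M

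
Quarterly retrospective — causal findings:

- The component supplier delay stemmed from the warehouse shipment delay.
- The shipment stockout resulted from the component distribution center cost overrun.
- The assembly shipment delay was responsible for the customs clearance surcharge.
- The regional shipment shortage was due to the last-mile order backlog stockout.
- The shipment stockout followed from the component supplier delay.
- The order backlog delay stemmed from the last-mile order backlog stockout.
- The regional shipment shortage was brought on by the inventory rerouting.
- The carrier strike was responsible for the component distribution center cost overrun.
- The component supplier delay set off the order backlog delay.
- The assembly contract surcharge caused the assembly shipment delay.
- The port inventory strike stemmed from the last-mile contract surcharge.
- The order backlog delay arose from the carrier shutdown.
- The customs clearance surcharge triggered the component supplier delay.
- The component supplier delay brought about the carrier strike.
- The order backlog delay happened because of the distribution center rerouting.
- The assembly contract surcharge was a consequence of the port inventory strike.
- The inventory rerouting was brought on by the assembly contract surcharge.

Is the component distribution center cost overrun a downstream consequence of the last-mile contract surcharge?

There is a causal chain: the last-mile contract surcharge → the port inventory strike → the assembly contract surcharge → the assembly shipment delay → the customs clearance surcharge → the component supplier delay → the carrier strike → the component distribution center cost overrun.

Yes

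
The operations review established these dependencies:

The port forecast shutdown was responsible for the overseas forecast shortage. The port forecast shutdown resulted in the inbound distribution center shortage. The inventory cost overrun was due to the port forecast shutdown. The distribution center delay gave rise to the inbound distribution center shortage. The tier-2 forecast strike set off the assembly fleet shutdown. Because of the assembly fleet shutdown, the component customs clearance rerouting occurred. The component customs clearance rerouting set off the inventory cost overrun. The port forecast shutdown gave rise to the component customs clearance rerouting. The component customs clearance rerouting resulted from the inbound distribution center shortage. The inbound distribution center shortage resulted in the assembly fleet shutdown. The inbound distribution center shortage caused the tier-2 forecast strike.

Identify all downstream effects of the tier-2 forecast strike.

Direct effects: the assembly fleet shutdown.
2 steps out: the component customs clearance rerouting.
3 steps out: the inventory cost overrun.
Not reachable from it: the port forecast shutdown, the overseas forecast shortage, the inbound distribution center shortage, the distribution center delay.

the assembly fleet shutdown, the component customs clearance rerouting, the inventory cost overrun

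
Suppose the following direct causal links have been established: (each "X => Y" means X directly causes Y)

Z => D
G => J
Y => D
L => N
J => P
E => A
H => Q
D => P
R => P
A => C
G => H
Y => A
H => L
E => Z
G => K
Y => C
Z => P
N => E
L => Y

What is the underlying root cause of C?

Tracing upstream from C: C ← Y ← L ← H ← G.
G has no stated cause, so it is the root.

G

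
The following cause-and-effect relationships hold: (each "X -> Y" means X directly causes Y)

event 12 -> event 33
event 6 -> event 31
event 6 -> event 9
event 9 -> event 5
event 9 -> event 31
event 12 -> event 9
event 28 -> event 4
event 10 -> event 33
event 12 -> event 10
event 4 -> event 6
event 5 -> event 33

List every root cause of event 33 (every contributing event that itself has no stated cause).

event 12, event 28

Tracing upstream from event 33: event 33 ← event 5 ← event 9 ← event 6 ← event 4 ← event 28.
A separate upstream branch: event 33 ← event 12.
Each of those chain origins has no stated cause.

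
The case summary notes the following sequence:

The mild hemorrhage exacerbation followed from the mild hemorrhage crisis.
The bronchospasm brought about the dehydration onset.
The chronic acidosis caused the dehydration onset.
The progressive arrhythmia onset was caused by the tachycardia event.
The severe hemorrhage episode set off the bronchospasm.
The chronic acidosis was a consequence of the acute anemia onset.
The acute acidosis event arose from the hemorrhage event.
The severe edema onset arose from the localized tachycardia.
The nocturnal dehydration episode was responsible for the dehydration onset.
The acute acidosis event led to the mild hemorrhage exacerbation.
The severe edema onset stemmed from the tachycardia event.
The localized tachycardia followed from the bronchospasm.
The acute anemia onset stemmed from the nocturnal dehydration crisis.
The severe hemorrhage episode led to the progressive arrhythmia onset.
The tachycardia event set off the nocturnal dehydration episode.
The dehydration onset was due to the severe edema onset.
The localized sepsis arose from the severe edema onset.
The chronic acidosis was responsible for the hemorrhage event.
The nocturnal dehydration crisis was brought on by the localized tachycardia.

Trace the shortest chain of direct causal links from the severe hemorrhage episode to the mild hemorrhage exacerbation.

the severe hemorrhage episode → the bronchospasm → the localized tachycardia → the nocturnal dehydration crisis → the acute anemia onset → the chronic acidosis → the hemorrhage event → the acute acidosis event → the mild hemorrhage exacerbation

the severe hemorrhage episode → the bronchospasm
the bronchospasm → the localized tachycardia
the localized tachycardia → the nocturnal dehydration crisis
the nocturnal dehydration crisis → the acute anemia onset
the acute anemia onset → the chronic acidosis
the chronic acidosis → the hemorrhage event
the hemorrhage event → the acute acidosis event
the acute acidosis event → the mild hemorrhage exacerbation
Length: 8 steps.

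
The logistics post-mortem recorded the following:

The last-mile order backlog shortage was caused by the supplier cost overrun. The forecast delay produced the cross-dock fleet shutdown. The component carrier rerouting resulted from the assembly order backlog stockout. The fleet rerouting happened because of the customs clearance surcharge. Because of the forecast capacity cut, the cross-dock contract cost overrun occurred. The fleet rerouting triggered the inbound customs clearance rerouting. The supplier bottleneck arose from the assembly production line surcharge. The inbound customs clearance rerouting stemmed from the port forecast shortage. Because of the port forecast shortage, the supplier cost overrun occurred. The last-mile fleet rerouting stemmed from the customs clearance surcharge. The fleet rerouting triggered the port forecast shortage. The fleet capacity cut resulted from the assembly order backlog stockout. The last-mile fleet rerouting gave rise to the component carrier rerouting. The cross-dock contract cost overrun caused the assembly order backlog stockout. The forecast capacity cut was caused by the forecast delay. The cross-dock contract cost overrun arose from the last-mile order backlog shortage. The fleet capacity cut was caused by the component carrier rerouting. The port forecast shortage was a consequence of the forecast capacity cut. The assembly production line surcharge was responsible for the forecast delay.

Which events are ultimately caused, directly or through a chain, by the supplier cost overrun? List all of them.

the assembly order backlog stockout, the component carrier rerouting, the cross-dock contract cost overrun, the fleet capacity cut, the last-mile order backlog shortage

Direct effects: the last-mile order backlog shortage.
2 steps out: the cross-dock contract cost overrun.
3 steps out: the assembly order backlog stockout.
4 steps out: the component carrier rerouting, the fleet capacity cut.
Not reachable from it: the assembly production line surcharge, the supplier bottleneck, the forecast delay, the customs clearance surcharge, the forecast capacity cut, the cross-dock fleet shutdown, the fleet rerouting, the last-mile fleet rerouting, the port forecast shortage, the inbound customs clearance rerouting.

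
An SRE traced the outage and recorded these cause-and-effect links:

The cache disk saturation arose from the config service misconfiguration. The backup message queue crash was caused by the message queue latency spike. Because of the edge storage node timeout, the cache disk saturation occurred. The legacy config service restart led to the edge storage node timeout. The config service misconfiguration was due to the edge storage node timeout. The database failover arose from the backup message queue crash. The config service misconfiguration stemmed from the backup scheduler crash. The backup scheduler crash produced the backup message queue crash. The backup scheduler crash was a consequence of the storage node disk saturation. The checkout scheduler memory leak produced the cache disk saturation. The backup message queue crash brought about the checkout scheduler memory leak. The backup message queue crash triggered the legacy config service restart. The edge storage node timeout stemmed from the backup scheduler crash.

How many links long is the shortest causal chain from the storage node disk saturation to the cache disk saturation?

3

Shortest chain: the storage node disk saturation → the backup scheduler crash → the edge storage node timeout → the cache disk saturation.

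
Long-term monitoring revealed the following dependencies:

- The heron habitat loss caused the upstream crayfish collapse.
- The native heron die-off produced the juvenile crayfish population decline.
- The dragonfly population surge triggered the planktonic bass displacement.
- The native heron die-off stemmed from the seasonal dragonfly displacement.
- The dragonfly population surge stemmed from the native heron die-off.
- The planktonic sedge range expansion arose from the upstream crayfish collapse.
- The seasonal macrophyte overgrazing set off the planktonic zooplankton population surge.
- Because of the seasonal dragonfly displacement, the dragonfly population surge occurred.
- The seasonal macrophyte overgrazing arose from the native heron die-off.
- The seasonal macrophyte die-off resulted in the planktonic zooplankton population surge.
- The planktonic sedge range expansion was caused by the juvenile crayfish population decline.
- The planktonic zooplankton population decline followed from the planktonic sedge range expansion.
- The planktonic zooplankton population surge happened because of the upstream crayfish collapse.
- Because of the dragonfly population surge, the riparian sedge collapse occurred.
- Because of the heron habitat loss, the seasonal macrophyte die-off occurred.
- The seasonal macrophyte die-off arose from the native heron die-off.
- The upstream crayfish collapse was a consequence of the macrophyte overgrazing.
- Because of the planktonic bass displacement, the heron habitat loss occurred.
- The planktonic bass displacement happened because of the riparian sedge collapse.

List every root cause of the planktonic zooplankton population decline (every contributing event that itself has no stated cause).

the macrophyte overgrazing, the seasonal dragonfly displacement

Tracing upstream from the planktonic zooplankton population decline: the planktonic zooplankton population decline ← the planktonic sedge range expansion ← the juvenile crayfish population decline ← the native heron die-off ← the seasonal dragonfly displacement.
A separate upstream branch: the planktonic zooplankton population decline ← the planktonic sedge range expansion ← the upstream crayfish collapse ← the macrophyte overgrazing.
Each of those chain origins has no stated cause.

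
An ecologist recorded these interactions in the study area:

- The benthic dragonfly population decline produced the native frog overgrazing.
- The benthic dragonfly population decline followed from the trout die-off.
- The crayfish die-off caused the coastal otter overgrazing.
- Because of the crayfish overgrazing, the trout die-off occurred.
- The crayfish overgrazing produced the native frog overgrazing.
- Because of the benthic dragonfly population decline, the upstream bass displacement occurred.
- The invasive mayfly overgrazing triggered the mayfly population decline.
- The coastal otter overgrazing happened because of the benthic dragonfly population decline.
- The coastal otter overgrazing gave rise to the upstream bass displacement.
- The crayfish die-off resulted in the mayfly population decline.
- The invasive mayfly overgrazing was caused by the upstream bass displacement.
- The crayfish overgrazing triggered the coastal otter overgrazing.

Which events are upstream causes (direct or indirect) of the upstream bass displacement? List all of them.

Immediate causes of the upstream bass displacement: the benthic dragonfly population decline, the coastal otter overgrazing.
Further upstream: the crayfish die-off, the crayfish overgrazing, the trout die-off.

the benthic dragonfly population decline, the coastal otter overgrazing, the crayfish die-off, the crayfish overgrazing, the trout die-off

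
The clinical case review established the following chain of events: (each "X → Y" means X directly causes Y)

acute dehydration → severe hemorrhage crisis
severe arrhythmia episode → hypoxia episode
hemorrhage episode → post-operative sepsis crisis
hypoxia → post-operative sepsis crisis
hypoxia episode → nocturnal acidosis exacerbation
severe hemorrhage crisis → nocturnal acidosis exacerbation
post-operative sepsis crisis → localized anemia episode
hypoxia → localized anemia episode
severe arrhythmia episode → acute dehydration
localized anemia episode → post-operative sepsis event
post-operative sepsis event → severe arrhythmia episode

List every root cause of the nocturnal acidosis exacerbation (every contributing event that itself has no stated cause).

the hemorrhage episode, the hypoxia

Tracing upstream from the nocturnal acidosis exacerbation: the nocturnal acidosis exacerbation ← the hypoxia episode ← the severe arrhythmia episode ← the post-operative sepsis event ← the localized anemia episode ← the hypoxia.
A separate upstream branch: the nocturnal acidosis exacerbation ← the hypoxia episode ← the severe arrhythmia episode ← the post-operative sepsis event ← the localized anemia episode ← the post-operative sepsis crisis ← the hemorrhage episode.
Each of those chain origins has no stated cause.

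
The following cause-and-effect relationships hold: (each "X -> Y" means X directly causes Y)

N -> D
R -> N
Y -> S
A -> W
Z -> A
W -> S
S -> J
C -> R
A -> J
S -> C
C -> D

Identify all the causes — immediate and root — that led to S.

Immediate causes of S: Y, W.
Further upstream: Z, A.

A, W, Y, Z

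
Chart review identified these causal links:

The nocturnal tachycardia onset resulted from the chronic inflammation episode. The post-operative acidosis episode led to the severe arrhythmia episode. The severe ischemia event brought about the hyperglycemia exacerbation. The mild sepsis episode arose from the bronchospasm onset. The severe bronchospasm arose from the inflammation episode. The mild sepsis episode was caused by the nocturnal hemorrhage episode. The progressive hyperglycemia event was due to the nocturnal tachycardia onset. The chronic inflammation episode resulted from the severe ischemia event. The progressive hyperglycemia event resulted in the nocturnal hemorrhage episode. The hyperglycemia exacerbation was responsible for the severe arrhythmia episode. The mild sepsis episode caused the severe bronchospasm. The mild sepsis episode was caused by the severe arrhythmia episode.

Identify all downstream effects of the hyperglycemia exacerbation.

the mild sepsis episode, the severe arrhythmia episode, the severe bronchospasm

Direct effects: the severe arrhythmia episode.
2 steps out: the mild sepsis episode.
3 steps out: the severe bronchospasm.
Not reachable from it: the severe ischemia event, the post-operative acidosis episode, the inflammation episode, the chronic inflammation episode, the nocturnal tachycardia onset, the bronchospasm onset, the progressive hyperglycemia event, the nocturnal hemorrhage episode.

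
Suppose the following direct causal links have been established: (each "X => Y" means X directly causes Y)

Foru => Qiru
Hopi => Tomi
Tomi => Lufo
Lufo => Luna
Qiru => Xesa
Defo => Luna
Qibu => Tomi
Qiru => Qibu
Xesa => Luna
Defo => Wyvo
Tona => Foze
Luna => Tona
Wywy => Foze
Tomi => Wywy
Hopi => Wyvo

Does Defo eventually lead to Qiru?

No

Defo leads to Wyvo, Luna, Tona, Foze; Qiru is not among them.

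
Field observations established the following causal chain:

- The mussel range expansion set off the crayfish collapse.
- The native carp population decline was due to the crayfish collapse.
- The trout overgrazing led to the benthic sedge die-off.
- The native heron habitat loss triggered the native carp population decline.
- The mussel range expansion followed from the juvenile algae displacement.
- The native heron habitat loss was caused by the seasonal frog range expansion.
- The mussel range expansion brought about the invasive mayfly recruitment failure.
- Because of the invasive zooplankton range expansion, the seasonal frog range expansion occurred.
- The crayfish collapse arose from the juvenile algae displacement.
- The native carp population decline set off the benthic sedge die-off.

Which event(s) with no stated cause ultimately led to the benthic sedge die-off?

Tracing upstream from the benthic sedge die-off: the benthic sedge die-off ← the native carp population decline ← the crayfish collapse ← the juvenile algae displacement.
A separate upstream branch: the benthic sedge die-off ← the native carp population decline ← the native heron habitat loss ← the seasonal frog range expansion ← the invasive zooplankton range expansion.
A separate upstream branch: the benthic sedge die-off ← the trout overgrazing.
Each of those chain origins has no stated cause.

the invasive zooplankton range expansion, the juvenile algae displacement, the trout overgrazing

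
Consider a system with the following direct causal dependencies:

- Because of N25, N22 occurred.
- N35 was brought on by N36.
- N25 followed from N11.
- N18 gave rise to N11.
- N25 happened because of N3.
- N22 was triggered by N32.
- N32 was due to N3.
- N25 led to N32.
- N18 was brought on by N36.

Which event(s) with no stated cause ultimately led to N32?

N3, N36

Tracing upstream from N32: N32 ← N25 ← N11 ← N18 ← N36.
A separate upstream branch: N32 ← N3.
Each of those chain origins has no stated cause.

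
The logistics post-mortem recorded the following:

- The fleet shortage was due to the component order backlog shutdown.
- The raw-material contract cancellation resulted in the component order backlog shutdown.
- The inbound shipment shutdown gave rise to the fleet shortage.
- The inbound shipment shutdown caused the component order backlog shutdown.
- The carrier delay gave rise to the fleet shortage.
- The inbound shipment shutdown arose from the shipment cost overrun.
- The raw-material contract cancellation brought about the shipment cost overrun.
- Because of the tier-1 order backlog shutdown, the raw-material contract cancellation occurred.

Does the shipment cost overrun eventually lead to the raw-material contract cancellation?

The shipment cost overrun leads to the inbound shipment shutdown, the component order backlog shutdown, the fleet shortage; the raw-material contract cancellation is not among them.

No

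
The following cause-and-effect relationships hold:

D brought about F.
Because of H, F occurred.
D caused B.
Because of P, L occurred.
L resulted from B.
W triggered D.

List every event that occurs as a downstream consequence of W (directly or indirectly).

B, D, F, L

Direct effects: D.
2 steps out: B, F.
3 steps out: L.
Not reachable from it: H, P.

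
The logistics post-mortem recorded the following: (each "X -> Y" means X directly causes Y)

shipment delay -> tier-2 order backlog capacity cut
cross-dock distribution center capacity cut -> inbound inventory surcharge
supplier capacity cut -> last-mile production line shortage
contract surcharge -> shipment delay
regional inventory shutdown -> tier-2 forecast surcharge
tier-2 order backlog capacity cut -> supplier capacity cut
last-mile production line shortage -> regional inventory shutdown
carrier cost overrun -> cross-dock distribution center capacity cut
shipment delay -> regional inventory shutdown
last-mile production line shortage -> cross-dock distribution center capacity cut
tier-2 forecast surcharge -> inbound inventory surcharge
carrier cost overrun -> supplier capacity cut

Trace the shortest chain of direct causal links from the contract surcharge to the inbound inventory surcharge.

the contract surcharge → the shipment delay → the regional inventory shutdown → the tier-2 forecast surcharge → the inbound inventory surcharge

the contract surcharge → the shipment delay
the shipment delay → the regional inventory shutdown
the regional inventory shutdown → the tier-2 forecast surcharge
the tier-2 forecast surcharge → the inbound inventory surcharge
Length: 4 steps.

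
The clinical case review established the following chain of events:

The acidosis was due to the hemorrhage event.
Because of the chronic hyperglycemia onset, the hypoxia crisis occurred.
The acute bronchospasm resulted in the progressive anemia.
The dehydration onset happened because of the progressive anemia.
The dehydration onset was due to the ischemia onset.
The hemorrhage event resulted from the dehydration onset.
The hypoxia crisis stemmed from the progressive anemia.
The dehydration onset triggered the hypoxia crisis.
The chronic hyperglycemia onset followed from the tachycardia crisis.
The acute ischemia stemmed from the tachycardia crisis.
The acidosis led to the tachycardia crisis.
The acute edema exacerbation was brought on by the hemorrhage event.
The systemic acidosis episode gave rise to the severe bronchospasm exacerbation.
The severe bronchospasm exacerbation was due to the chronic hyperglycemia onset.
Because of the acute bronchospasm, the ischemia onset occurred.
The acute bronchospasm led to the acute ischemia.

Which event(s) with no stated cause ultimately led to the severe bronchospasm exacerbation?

the acute bronchospasm, the systemic acidosis episode

Tracing upstream from the severe bronchospasm exacerbation: the severe bronchospasm exacerbation ← the chronic hyperglycemia onset ← the tachycardia crisis ← the acidosis ← the hemorrhage event ← the dehydration onset ← the ischemia onset ← the acute bronchospasm.
A separate upstream branch: the severe bronchospasm exacerbation ← the systemic acidosis episode.
Each of those chain origins has no stated cause.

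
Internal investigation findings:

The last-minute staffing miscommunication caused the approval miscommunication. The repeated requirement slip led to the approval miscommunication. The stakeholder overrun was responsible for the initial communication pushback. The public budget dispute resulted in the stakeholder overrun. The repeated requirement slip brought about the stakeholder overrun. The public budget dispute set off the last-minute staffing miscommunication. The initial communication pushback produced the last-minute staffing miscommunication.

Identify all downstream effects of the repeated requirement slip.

the approval miscommunication, the initial communication pushback, the last-minute staffing miscommunication, the stakeholder overrun

Direct effects: the stakeholder overrun, the approval miscommunication.
2 steps out: the initial communication pushback.
3 steps out: the last-minute staffing miscommunication.
Not reachable from it: the public budget dispute.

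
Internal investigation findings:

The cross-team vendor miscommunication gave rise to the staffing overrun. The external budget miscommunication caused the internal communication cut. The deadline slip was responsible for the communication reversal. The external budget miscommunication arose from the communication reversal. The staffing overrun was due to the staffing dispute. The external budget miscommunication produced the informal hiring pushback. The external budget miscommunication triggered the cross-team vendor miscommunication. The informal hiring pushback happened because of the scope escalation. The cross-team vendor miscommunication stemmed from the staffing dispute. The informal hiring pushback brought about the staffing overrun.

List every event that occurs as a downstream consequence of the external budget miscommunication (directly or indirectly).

Direct effects: the internal communication cut, the informal hiring pushback, the cross-team vendor miscommunication.
2 steps out: the staffing overrun.
Not reachable from it: the staffing dispute, the deadline slip, the communication reversal, the scope escalation.

the cross-team vendor miscommunication, the informal hiring pushback, the internal communication cut, the staffing overrun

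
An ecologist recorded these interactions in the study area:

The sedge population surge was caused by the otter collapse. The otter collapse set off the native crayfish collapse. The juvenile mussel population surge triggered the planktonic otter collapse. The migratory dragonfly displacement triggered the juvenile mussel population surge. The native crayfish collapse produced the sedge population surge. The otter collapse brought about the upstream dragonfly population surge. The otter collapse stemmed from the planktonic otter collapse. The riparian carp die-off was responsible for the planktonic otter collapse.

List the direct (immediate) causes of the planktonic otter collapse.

the juvenile mussel population surge, the riparian carp die-off

Upstream contributors include the migratory dragonfly displacement, but only the juvenile mussel population surge, the riparian carp die-off feed directly into the planktonic otter collapse.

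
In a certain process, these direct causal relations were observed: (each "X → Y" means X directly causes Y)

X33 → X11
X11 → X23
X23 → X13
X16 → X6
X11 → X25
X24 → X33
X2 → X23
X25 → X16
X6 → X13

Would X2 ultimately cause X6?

No

X2 leads to X23, X13; X6 is not among them.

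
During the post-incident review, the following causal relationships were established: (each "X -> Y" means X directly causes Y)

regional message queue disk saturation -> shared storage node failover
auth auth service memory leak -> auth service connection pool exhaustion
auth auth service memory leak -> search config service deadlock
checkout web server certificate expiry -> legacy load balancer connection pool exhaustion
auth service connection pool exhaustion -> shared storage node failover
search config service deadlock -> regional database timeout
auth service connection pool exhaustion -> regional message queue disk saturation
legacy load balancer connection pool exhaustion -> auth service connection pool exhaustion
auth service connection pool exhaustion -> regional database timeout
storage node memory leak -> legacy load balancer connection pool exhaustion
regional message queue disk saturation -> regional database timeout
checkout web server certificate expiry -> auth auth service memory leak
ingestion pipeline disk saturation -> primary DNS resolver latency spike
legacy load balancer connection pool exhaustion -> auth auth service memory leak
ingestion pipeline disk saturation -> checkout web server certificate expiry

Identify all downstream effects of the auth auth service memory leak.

Direct effects: the search config service deadlock, the auth service connection pool exhaustion.
2 steps out: the regional message queue disk saturation, the regional database timeout, the shared storage node failover.
Not reachable from it: the ingestion pipeline disk saturation, the primary DNS resolver latency spike, the checkout web server certificate expiry, the legacy load balancer connection pool exhaustion, the storage node memory leak.

the auth service connection pool exhaustion, the regional database timeout, the regional message queue disk saturation, the search config service deadlock, the shared storage node failover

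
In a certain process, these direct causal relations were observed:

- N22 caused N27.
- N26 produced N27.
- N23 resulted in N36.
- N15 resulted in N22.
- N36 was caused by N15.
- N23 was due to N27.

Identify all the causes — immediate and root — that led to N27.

Immediate causes of N27: N22, N26.
Further upstream: N15.

N15, N22, N26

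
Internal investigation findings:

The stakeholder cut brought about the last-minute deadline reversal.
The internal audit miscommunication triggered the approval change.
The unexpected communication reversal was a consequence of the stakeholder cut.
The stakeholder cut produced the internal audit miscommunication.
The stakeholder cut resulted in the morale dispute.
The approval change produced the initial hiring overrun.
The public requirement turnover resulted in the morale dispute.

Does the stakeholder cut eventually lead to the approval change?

There is a causal chain: the stakeholder cut → the internal audit miscommunication → the approval change.

Yes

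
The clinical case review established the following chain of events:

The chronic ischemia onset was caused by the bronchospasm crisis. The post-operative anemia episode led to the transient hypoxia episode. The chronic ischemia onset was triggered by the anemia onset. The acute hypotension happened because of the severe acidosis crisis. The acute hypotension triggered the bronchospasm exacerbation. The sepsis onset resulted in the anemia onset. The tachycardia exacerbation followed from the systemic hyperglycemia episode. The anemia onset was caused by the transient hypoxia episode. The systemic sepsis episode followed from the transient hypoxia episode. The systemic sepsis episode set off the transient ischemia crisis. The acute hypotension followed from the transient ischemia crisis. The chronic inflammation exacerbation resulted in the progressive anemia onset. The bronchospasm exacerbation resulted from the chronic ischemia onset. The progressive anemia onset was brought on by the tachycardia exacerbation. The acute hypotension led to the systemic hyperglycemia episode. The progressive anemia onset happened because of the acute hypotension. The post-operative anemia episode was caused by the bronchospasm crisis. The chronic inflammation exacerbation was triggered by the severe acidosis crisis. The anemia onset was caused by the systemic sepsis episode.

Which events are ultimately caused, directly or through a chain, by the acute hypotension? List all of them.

the bronchospasm exacerbation, the progressive anemia onset, the systemic hyperglycemia episode, the tachycardia exacerbation

Direct effects: the systemic hyperglycemia episode, the progressive anemia onset, the bronchospasm exacerbation.
2 steps out: the tachycardia exacerbation.
Not reachable from it: the severe acidosis crisis, the bronchospasm crisis, the post-operative anemia episode, the transient hypoxia episode, the systemic sepsis episode, the transient ischemia crisis, the sepsis onset, the anemia onset, the chronic inflammation exacerbation, the chronic ischemia onset.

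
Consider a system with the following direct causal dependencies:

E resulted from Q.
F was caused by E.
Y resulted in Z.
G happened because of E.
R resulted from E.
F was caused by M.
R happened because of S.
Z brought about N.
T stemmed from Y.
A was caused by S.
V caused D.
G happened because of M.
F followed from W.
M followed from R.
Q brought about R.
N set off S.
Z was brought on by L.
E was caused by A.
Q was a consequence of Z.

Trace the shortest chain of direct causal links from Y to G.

Y → Z → Q → E → G

Y → Z
Z → Q
Q → E
E → G
Length: 4 steps.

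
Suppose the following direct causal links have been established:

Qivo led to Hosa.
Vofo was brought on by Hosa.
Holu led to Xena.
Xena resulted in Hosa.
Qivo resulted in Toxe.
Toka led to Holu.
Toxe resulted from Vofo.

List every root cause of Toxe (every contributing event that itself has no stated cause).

Qivo, Toka

Tracing upstream from Toxe: Toxe ← Vofo ← Hosa ← Xena ← Holu ← Toka.
A separate upstream branch: Toxe ← Qivo.
Each of those chain origins has no stated cause.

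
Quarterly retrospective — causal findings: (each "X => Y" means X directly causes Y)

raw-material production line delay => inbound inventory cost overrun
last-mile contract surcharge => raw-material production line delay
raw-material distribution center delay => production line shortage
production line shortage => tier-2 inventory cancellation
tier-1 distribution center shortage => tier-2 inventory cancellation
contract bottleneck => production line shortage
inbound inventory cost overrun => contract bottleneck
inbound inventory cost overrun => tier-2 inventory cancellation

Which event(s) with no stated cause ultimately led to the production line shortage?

the last-mile contract surcharge, the raw-material distribution center delay

Tracing upstream from the production line shortage: the production line shortage ← the contract bottleneck ← the inbound inventory cost overrun ← the raw-material production line delay ← the last-mile contract surcharge.
A separate upstream branch: the production line shortage ← the raw-material distribution center delay.
Each of those chain origins has no stated cause.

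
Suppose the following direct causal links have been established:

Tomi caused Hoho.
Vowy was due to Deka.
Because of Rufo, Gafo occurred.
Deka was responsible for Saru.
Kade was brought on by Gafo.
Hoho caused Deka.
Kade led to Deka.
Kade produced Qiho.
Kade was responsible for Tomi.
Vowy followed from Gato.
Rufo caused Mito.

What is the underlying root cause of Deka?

Rufo

Tracing upstream from Deka: Deka ← Kade ← Gafo ← Rufo.
Rufo has no stated cause, so it is the root.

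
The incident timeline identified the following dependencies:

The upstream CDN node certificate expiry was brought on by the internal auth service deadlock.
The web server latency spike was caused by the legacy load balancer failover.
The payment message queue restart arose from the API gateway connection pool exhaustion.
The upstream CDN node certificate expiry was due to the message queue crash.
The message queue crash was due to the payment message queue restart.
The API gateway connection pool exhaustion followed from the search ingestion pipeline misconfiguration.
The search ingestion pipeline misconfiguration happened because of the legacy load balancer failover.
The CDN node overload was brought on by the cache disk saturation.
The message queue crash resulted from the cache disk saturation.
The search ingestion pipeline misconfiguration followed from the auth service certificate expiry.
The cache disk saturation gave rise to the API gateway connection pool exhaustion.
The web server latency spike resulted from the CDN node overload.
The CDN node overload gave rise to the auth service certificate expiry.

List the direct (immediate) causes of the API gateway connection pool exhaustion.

Upstream contributors include the legacy load balancer failover, the CDN node overload, the auth service certificate expiry, but only the cache disk saturation, the search ingestion pipeline misconfiguration feed directly into the API gateway connection pool exhaustion.

the cache disk saturation, the search ingestion pipeline misconfiguration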